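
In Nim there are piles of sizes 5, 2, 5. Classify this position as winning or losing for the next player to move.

Winning position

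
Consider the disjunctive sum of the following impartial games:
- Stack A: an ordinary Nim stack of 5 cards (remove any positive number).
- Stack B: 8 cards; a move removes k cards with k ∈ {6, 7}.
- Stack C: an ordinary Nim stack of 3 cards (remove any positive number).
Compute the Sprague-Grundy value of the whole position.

Stack A is a plain Nim stack of size 5, so its Grundy value is 5.
Grundy values for stack B (subtraction set {6, 7}):
g(0) = mex{} = 0
g(1) = mex{} = 0
g(2) = mex{} = 0
g(3) = mex{} = 0
g(4) = mex{} = 0
g(5) = mex{} = 0
g(6) = mex{0} = 1
g(7) = mex{0} = 1
g(8) = mex{0} = 1
So g(8) = 1.
Stack C is a plain Nim stack of size 3, so its Grundy value is 3.
The value of a disjunctive sum is the nim-sum of the parts.
Combined value = 5 XOR 1 XOR 3 = 7.

7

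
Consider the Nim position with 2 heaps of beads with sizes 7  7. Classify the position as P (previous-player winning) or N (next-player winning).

Nim-sum: 7 ^ 7 = 0.
The nim-sum is 0, so this is a P-position: the player to move is in a losing position under optimal play.

P-position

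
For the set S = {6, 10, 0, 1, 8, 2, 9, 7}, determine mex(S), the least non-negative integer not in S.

The values 0, 1, 2 are all present; 3 is the first non-negative integer missing from the set.

3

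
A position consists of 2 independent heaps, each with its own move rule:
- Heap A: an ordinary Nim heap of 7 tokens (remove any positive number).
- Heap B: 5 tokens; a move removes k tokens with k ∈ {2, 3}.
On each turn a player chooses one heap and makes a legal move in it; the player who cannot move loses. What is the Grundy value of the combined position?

Heap A is a plain Nim heap of size 7, so its Grundy value is 7.
For heap B, compute g(0), g(1), … with moves {2, 3}:
g(0) = mex{} = 0
g(1) = mex{} = 0
g(2) = mex{0} = 1
g(3) = mex{0} = 1
g(4) = mex{0,1} = 2
g(5) = mex{1} = 0
So g(5) = 0.
By the Sprague-Grundy theorem, the Grundy value of a sum of independent games is the XOR of the component values.
Combined value = 7 XOR 0 = 7.

7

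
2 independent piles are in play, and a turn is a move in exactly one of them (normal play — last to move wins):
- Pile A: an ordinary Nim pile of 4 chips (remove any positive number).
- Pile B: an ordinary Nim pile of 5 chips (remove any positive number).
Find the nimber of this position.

1

Pile A is a plain Nim pile of size 4, so its Grundy value is 4.
Pile B is a plain Nim pile of size 5, so its Grundy value is 5.
The value of a disjunctive sum is the nim-sum of the parts.
Combined value = 4 ⊕ 5 = 1.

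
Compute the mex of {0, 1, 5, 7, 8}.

2

The values 0, 1 are all present; 2 is the first non-negative integer missing from the set.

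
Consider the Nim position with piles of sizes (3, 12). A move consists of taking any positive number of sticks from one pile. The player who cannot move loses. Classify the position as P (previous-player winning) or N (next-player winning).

N-position

Nim-sum: 3 ^ 12 = 15.
The nim-sum is 15 ≠ 0, so this is an N-position: the player to move can win.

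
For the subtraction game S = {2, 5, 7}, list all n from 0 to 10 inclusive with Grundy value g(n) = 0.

0, 1, 4, 10

Grundy values for subtraction set {2, 5, 7}:
g(0) = mex{} = 0
g(1) = mex{} = 0
g(2) = mex{0} = 1
g(3) = mex{0} = 1
g(4) = mex{1} = 0
g(5) = mex{0,1} = 2
g(6) = mex{0} = 1
g(7) = mex{0,1,2} = 3
g(8) = mex{0,1} = 2
g(9) = mex{0,1,3} = 2
g(10) = mex{1,2} = 0
The P-positions (g = 0) in 0..10 are 0, 1, 4, 10.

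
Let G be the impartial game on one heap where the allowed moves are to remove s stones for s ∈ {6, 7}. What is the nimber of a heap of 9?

1

Grundy values for subtraction set {6, 7}:
g(0) = mex{} = 0
g(1) = mex{} = 0
g(2) = mex{} = 0
g(3) = mex{} = 0
g(4) = mex{} = 0
g(5) = mex{} = 0
g(6) = mex{0} = 1
g(7) = mex{0} = 1
g(8) = mex{0} = 1
g(9) = mex{0} = 1
So g(9) = 1.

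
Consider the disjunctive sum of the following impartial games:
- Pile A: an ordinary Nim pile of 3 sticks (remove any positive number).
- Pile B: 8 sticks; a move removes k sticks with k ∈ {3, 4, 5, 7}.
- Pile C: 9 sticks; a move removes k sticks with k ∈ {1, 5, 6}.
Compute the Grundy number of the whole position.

Pile A is a plain Nim pile of size 3, so its Grundy value is 3.
Grundy values for pile B (subtraction set {3, 4, 5, 7}):
k:     0  1  2  3  4  5  6  7  8
g(k):  0  0  0  1  1  1  2  2  2
So g(8) = 2.
Grundy values for pile C (subtraction set {1, 5, 6}):
g(0) = mex{} = 0
g(1) = mex{0} = 1
g(2) = mex{1} = 0
g(3) = mex{0} = 1
g(4) = mex{1} = 0
g(5) = mex{0} = 1
g(6) = mex{0,1} = 2
g(7) = mex{0,1,2} = 3
g(8) = mex{0,1,3} = 2
g(9) = mex{0,1,2} = 3
So g(9) = 3.
By the Sprague-Grundy theorem, the Grundy value of a sum of independent games is the XOR of the component values.
Combined value = 3 XOR 2 XOR 3 = 2.

2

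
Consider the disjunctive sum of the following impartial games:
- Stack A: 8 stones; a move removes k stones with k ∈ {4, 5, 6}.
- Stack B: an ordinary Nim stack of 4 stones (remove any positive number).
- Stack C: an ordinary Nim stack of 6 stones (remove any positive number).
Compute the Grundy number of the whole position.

0

Build the Grundy sequence for stack A with g(k) = mex{g(k−s) : s ∈ {4, 5, 6}, s ≤ k}:
k:     0  1  2  3  4  5  6  7  8
g(k):  0  0  0  0  1  1  1  1  2
So g(8) = 2.
Stack B is a plain Nim stack of size 4, so its Grundy value is 4.
Stack C is a plain Nim stack of size 6, so its Grundy value is 6.
The value of a disjunctive sum is the nim-sum of the parts.
Combined value = 2 ⊕ 4 ⊕ 6 = 0.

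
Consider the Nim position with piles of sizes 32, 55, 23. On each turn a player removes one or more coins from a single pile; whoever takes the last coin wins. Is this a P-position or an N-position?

P-position

Write each in binary and XOR column by column:
  100000  (32)
  110111  (55)
  010111  (23)
  ------
  000000  (0)
The nim-sum is 0, so this is a P-position: the player to move is in a losing position under optimal play.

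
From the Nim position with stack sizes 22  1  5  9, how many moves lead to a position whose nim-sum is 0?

1

Write each in binary and XOR column by column:
  10110  (22)
  00001  (1)
  00101  (5)
  01001  (9)
  -----
  11011  (27)
The overall nim-sum is X = 27. A stack of size p has a winning move iff p XOR X < p (reduce it to p XOR X).
  22: 22 XOR 27 = 13 < 22 — winning move (to 13).
  1: 1 XOR 27 = 26 ≥ 1 — no move.
  5: 5 XOR 27 = 30 ≥ 5 — no move.
  9: 9 XOR 27 = 18 ≥ 9 — no move.
That gives 1 winning move.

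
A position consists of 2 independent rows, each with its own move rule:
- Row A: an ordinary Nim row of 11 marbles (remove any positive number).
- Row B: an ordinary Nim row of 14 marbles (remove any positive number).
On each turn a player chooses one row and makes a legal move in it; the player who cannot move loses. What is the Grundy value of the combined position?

5

Row A is a plain Nim row of size 11, so its Grundy value is 11.
Row B is a plain Nim row of size 14, so its Grundy value is 14.
By the Sprague-Grundy theorem, the Grundy value of a sum of independent games is the XOR of the component values.
Combined value = 11 XOR 14 = 5.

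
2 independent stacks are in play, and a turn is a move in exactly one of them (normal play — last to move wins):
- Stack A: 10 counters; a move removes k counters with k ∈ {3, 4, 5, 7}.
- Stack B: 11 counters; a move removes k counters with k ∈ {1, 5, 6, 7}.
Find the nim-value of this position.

Build the Grundy sequence for stack A with g(k) = mex{g(k−s) : s ∈ {3, 4, 5, 7}, s ≤ k}:
k:     0  1  2  3  4  5  6  7  8  9 10
g(k):  0  0  0  1  1  1  2  2  2  3  0
So g(10) = 0.
For stack B, compute g(0), g(1), … with moves {1, 5, 6, 7}:
k:     0  1  2  3  4  5  6  7  8  9 10 11
g(k):  0  1  0  1  0  1  2  3  2  3  2  3
So g(11) = 3.
The value of a disjunctive sum is the nim-sum of the parts.
Combined value = 0 ⊕ 3 = 3.

3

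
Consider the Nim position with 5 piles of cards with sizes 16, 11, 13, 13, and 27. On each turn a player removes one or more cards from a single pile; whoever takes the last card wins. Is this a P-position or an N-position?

In binary:
  10000  (16)
  01011  (11)
  01101  (13)
  01101  (13)
  11011  (27)
  -----
  00000  (0)
The nim-sum is 0, so this is a P-position: the player to move is in a losing position under optimal play.

P-position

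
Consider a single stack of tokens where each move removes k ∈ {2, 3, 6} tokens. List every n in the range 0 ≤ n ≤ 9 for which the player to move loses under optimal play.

0, 1, 5, 9

Grundy values for subtraction set {2, 3, 6}:
g(0) = mex{} = 0
g(1) = mex{} = 0
g(2) = mex{0} = 1
g(3) = mex{0} = 1
g(4) = mex{0,1} = 2
g(5) = mex{1} = 0
g(6) = mex{0,1,2} = 3
g(7) = mex{0,2} = 1
g(8) = mex{0,1,3} = 2
g(9) = mex{1,3} = 0
The P-positions (g = 0) in 0..9 are 0, 1, 5, 9.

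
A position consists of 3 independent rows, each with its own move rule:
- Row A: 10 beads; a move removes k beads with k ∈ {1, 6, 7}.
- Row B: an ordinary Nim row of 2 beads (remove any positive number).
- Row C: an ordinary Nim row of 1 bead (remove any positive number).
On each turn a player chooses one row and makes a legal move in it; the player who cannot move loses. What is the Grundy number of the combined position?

Build the Grundy sequence for row A with g(k) = mex{g(k−s) : s ∈ {1, 6, 7}, s ≤ k}:
k:     0  1  2  3  4  5  6  7  8  9 10
g(k):  0  1  0  1  0  1  2  3  2  3  2
So g(10) = 2.
Row B is a plain Nim row of size 2, so its Grundy value is 2.
Row C is a plain Nim row of size 1, so its Grundy value is 1.
By the Sprague-Grundy theorem, the Grundy value of a sum of independent games is the XOR of the component values.
Combined value = 2 ⊕ 2 ⊕ 1 = 1.

1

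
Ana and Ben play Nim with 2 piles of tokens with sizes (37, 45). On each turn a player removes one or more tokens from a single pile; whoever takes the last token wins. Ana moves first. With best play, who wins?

Ana wins

Nim-sum: 37 ⊕ 45 = 8.
The nim-sum is 8 ≠ 0, so this is an N-position: the player to move can win; Ana has a winning move.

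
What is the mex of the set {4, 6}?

0 is not in the set, so the mex is 0.

0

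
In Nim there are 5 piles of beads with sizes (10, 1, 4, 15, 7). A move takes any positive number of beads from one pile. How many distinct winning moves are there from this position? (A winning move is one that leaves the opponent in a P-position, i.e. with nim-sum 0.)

Bitwise XOR of the heap sizes:
  1010  (10)
  0001  (1)
  0100  (4)
  1111  (15)
  0111  (7)
  ----
  0111  (7)
The overall nim-sum is X = 7. A pile of size p has a winning move iff p XOR X < p (reduce it to p XOR X).
  10: 10 XOR 7 = 13 ≥ 10 — no move.
  1: 1 XOR 7 = 6 ≥ 1 — no move.
  4: 4 XOR 7 = 3 < 4 — winning move (to 3).
  15: 15 XOR 7 = 8 < 15 — winning move (to 8).
  7: 7 XOR 7 = 0 < 7 — winning move (to 0).
That gives 3 winning moves.

3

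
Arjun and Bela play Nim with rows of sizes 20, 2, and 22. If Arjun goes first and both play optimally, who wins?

Bela wins

Nim-sum: 20 ⊕ 2 ⊕ 22 = 0.
The nim-sum is 0, so this is a P-position: the player to move is in a losing position under optimal play; Arjun is about to move from it and so loses — Bela wins.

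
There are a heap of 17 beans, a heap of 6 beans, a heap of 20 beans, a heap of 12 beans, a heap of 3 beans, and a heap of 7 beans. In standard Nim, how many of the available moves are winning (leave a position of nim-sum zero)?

1

Nim-sum: 17 XOR 6 XOR 20 XOR 12 XOR 3 XOR 7 = 11.
The overall nim-sum is X = 11. A heap of size p has a winning move iff p XOR X < p (reduce it to p XOR X).
  17: 17 XOR 11 = 26 ≥ 17 — no move.
  6: 6 XOR 11 = 13 ≥ 6 — no move.
  20: 20 XOR 11 = 31 ≥ 20 — no move.
  12: 12 XOR 11 = 7 < 12 — winning move (to 7).
  3: 3 XOR 11 = 8 ≥ 3 — no move.
  7: 7 XOR 11 = 12 ≥ 7 — no move.
That gives 1 winning move.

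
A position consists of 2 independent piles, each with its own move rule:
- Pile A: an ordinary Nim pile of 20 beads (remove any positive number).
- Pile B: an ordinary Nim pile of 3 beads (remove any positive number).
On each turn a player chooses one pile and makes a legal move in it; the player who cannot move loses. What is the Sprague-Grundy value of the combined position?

23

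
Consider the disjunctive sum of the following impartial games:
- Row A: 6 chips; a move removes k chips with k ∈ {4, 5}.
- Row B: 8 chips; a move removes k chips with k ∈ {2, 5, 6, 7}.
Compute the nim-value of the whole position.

3

Build the Grundy sequence for row A with g(k) = mex{g(k−s) : s ∈ {4, 5}, s ≤ k}:
g(0) = mex{} = 0
g(1) = mex{} = 0
g(2) = mex{} = 0
g(3) = mex{} = 0
g(4) = mex{0} = 1
g(5) = mex{0} = 1
g(6) = mex{0} = 1
So g(6) = 1.
For row B, compute g(0), g(1), … with moves {2, 5, 6, 7}:
g(0) = mex{} = 0
g(1) = mex{} = 0
g(2) = mex{0} = 1
g(3) = mex{0} = 1
g(4) = mex{1} = 0
g(5) = mex{0,1} = 2
g(6) = mex{0} = 1
g(7) = mex{0,1,2} = 3
g(8) = mex{0,1} = 2
So g(8) = 2.
The value of a disjunctive sum is the nim-sum of the parts.
Combined value = 1 ⊕ 2 = 3.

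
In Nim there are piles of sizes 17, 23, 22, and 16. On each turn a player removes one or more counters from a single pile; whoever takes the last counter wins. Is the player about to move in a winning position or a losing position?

Compute the nim-sum pairwise:
17 ^ 23 = 6
6 ^ 22 = 16
16 ^ 16 = 0
The nim-sum is 0, so this is a P-position: the player to move is in a losing position under optimal play.

Losing position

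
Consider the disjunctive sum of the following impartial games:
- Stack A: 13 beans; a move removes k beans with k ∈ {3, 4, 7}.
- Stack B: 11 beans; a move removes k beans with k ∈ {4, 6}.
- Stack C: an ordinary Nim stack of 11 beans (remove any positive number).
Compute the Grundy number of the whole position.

10

Build the Grundy sequence for stack A with g(k) = mex{g(k−s) : s ∈ {3, 4, 7}, s ≤ k}:
k:     0  1  2  3  4  5  6  7  8  9 10 11 12 13
g(k):  0  0  0  1  1  1  2  2  2  3  0  0  0  1
So g(13) = 1.
For stack B, compute g(0), g(1), … with moves {4, 6}:
g(0) = mex{} = 0
g(1) = mex{} = 0
g(2) = mex{} = 0
g(3) = mex{} = 0
g(4) = mex{0} = 1
g(5) = mex{0} = 1
g(6) = mex{0} = 1
g(7) = mex{0} = 1
g(8) = mex{0,1} = 2
g(9) = mex{0,1} = 2
g(10) = mex{1} = 0
g(11) = mex{1} = 0
So g(11) = 0.
Stack C is a plain Nim stack of size 11, so its Grundy value is 11.
The value of a disjunctive sum is the nim-sum of the parts.
Combined value = 1 ⊕ 0 ⊕ 11 = 10.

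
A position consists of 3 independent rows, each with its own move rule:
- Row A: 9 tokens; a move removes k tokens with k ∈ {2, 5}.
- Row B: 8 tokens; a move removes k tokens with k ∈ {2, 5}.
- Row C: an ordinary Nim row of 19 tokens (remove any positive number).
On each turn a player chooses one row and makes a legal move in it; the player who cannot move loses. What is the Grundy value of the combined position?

18

Build the Grundy sequence for row A with g(k) = mex{g(k−s) : s ∈ {2, 5}, s ≤ k}:
g(0) = mex{} = 0
g(1) = mex{} = 0
g(2) = mex{0} = 1
g(3) = mex{0} = 1
g(4) = mex{1} = 0
g(5) = mex{0,1} = 2
g(6) = mex{0} = 1
g(7) = mex{1,2} = 0
g(8) = mex{1} = 0
g(9) = mex{0} = 1
So g(9) = 1.
Build the Grundy sequence for row B with g(k) = mex{g(k−s) : s ∈ {2, 5}, s ≤ k}:
g(0) = mex{} = 0
g(1) = mex{} = 0
g(2) = mex{0} = 1
g(3) = mex{0} = 1
g(4) = mex{1} = 0
g(5) = mex{0,1} = 2
g(6) = mex{0} = 1
g(7) = mex{1,2} = 0
g(8) = mex{1} = 0
So g(8) = 0.
Row C is a plain Nim row of size 19, so its Grundy value is 19.
The value of a disjunctive sum is the nim-sum of the parts.
Combined value = 1 XOR 0 XOR 19 = 18.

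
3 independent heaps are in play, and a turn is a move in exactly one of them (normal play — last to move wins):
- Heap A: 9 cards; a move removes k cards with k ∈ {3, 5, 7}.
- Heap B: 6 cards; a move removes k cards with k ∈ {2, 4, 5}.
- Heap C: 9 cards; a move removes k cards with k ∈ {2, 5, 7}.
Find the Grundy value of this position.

2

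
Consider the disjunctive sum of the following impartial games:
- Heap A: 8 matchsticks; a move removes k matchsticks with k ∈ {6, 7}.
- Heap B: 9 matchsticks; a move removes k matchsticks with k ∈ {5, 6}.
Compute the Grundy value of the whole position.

0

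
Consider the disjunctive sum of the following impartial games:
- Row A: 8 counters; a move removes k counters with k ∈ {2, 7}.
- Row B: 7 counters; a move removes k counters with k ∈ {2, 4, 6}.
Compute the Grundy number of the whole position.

1

Grundy values for row A (subtraction set {2, 7}):
g(0) = mex{} = 0
g(1) = mex{} = 0
g(2) = mex{0} = 1
g(3) = mex{0} = 1
g(4) = mex{1} = 0
g(5) = mex{1} = 0
g(6) = mex{0} = 1
g(7) = mex{0} = 1
g(8) = mex{0,1} = 2
So g(8) = 2.
Build the Grundy sequence for row B with g(k) = mex{g(k−s) : s ∈ {2, 4, 6}, s ≤ k}:
g(0) = mex{} = 0
g(1) = mex{} = 0
g(2) = mex{0} = 1
g(3) = mex{0} = 1
g(4) = mex{0,1} = 2
g(5) = mex{0,1} = 2
g(6) = mex{0,1,2} = 3
g(7) = mex{0,1,2} = 3
So g(7) = 3.
The value of a disjunctive sum is the nim-sum of the parts.
Combined value = 2 ⊕ 3 = 1.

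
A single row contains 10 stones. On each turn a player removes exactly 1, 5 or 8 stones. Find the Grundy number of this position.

Build the Grundy sequence with g(k) = mex{g(k−s) : s ∈ {1, 5, 8}, s ≤ k}:
g(0) = mex{} = 0
g(1) = mex{0} = 1
g(2) = mex{1} = 0
g(3) = mex{0} = 1
g(4) = mex{1} = 0
g(5) = mex{0} = 1
g(6) = mex{1} = 0
g(7) = mex{0} = 1
g(8) = mex{0,1} = 2
g(9) = mex{0,1,2} = 3
g(10) = mex{0,1,3} = 2
So g(10) = 2.

2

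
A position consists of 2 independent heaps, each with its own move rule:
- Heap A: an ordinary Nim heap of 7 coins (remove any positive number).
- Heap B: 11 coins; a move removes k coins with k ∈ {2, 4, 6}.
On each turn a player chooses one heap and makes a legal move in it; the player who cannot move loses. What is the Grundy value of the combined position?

Heap A is a plain Nim heap of size 7, so its Grundy value is 7.
For heap B, compute g(0), g(1), … with moves {2, 4, 6}:
g(0) = mex{} = 0
g(1) = mex{} = 0
g(2) = mex{0} = 1
g(3) = mex{0} = 1
g(4) = mex{0,1} = 2
g(5) = mex{0,1} = 2
g(6) = mex{0,1,2} = 3
g(7) = mex{0,1,2} = 3
g(8) = mex{1,2,3} = 0
g(9) = mex{1,2,3} = 0
g(10) = mex{0,2,3} = 1
g(11) = mex{0,2,3} = 1
So g(11) = 1.
By the Sprague-Grundy theorem, the Grundy value of a sum of independent games is the XOR of the component values.
Combined value = 7 ⊕ 1 = 6.

6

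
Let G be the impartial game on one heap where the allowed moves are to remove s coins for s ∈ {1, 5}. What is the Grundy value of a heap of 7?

Grundy values for subtraction set {1, 5}:
g(0) = mex{} = 0
g(1) = mex{0} = 1
g(2) = mex{1} = 0
g(3) = mex{0} = 1
g(4) = mex{1} = 0
g(5) = mex{0} = 1
g(6) = mex{1} = 0
g(7) = mex{0} = 1
So g(7) = 1.

1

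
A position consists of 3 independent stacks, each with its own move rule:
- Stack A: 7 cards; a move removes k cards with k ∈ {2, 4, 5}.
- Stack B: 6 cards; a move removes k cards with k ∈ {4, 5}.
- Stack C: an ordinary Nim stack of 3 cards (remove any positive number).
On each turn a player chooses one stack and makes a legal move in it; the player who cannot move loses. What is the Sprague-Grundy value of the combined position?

2

Grundy values for stack A (subtraction set {2, 4, 5}):
g(0) = mex{} = 0
g(1) = mex{} = 0
g(2) = mex{0} = 1
g(3) = mex{0} = 1
g(4) = mex{0,1} = 2
g(5) = mex{0,1} = 2
g(6) = mex{0,1,2} = 3
g(7) = mex{1,2} = 0
So g(7) = 0.
For stack B, compute g(0), g(1), … with moves {4, 5}:
g(0) = mex{} = 0
g(1) = mex{} = 0
g(2) = mex{} = 0
g(3) = mex{} = 0
g(4) = mex{0} = 1
g(5) = mex{0} = 1
g(6) = mex{0} = 1
So g(6) = 1.
Stack C is a plain Nim stack of size 3, so its Grundy value is 3.
By the Sprague-Grundy theorem, the Grundy value of a sum of independent games is the XOR of the component values.
Combined value = 0 XOR 1 XOR 3 = 2.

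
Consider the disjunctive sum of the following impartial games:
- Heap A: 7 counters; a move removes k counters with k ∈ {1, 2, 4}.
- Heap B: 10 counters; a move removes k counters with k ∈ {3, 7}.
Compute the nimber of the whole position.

1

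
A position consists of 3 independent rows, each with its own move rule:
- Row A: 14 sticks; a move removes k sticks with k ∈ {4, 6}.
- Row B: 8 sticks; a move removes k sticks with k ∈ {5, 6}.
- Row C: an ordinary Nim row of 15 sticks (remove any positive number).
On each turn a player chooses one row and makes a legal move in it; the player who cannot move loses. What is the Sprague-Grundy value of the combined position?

For row A, compute g(0), g(1), … with moves {4, 6}:
g(0) = mex{} = 0
g(1) = mex{} = 0
g(2) = mex{} = 0
g(3) = mex{} = 0
g(4) = mex{0} = 1
g(5) = mex{0} = 1
g(6) = mex{0} = 1
g(7) = mex{0} = 1
g(8) = mex{0,1} = 2
g(9) = mex{0,1} = 2
g(10) = mex{1} = 0
g(11) = mex{1} = 0
g(12) = mex{1,2} = 0
g(13) = mex{1,2} = 0
g(14) = mex{0,2} = 1
So g(14) = 1.
Grundy values for row B (subtraction set {5, 6}):
g(0) = mex{} = 0
g(1) = mex{} = 0
g(2) = mex{} = 0
g(3) = mex{} = 0
g(4) = mex{} = 0
g(5) = mex{0} = 1
g(6) = mex{0} = 1
g(7) = mex{0} = 1
g(8) = mex{0} = 1
So g(8) = 1.
Row C is a plain Nim row of size 15, so its Grundy value is 15.
By the Sprague-Grundy theorem, the Grundy value of a sum of independent games is the XOR of the component values.
Combined value = 1 XOR 1 XOR 15 = 15.

15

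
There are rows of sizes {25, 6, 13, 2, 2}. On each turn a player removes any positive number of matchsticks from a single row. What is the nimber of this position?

In binary:
  11001  (25)
  00110  (6)
  01101  (13)
  00010  (2)
  00010  (2)
  -----
  10010  (18)

18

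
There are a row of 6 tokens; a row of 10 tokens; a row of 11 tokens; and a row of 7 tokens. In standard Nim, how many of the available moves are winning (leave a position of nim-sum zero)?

Nim-sum: 6 ⊕ 10 ⊕ 11 ⊕ 7 = 0.
The nim-sum is already 0, so every move leaves a nonzero nim-sum — there are no winning moves.

0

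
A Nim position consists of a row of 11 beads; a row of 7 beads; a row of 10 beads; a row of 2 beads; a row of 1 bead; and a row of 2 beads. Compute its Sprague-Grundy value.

7

Nim-sum: 11 ⊕ 7 ⊕ 10 ⊕ 2 ⊕ 1 ⊕ 2 = 7.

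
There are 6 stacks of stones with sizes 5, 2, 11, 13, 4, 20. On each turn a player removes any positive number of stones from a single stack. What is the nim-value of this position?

Nim-sum: 5 XOR 2 XOR 11 XOR 13 XOR 4 XOR 20 = 17.

17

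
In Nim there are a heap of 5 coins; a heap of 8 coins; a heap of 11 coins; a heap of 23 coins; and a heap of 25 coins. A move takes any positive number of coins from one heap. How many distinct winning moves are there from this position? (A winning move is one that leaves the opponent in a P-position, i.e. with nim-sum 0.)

3

Compute the nim-sum pairwise:
5 ^ 8 = 13
13 ^ 11 = 6
6 ^ 23 = 17
17 ^ 25 = 8
The overall nim-sum is X = 8. A heap of size p has a winning move iff p XOR X < p (reduce it to p XOR X).
  5: 5 XOR 8 = 13 ≥ 5 — no move.
  8: 8 XOR 8 = 0 < 8 — winning move (to 0).
  11: 11 XOR 8 = 3 < 11 — winning move (to 3).
  23: 23 XOR 8 = 31 ≥ 23 — no move.
  25: 25 XOR 8 = 17 < 25 — winning move (to 17).
That gives 3 winning moves.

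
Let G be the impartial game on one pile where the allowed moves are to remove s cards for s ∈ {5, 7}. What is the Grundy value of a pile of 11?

2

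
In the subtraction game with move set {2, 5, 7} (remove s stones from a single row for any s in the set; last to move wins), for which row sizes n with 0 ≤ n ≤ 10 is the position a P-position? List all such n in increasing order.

Grundy values for subtraction set {2, 5, 7}:
g(0) = mex{} = 0
g(1) = mex{} = 0
g(2) = mex{0} = 1
g(3) = mex{0} = 1
g(4) = mex{1} = 0
g(5) = mex{0,1} = 2
g(6) = mex{0} = 1
g(7) = mex{0,1,2} = 3
g(8) = mex{0,1} = 2
g(9) = mex{0,1,3} = 2
g(10) = mex{1,2} = 0
The P-positions (g = 0) in 0..10 are 0, 1, 4, 10.

0, 1, 4, 10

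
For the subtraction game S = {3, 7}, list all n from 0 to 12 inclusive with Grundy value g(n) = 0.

Compute g(0), g(1), … for moves {3, 7}:
g(0) = mex{} = 0
g(1) = mex{} = 0
g(2) = mex{} = 0
g(3) = mex{0} = 1
g(4) = mex{0} = 1
g(5) = mex{0} = 1
g(6) = mex{1} = 0
g(7) = mex{0,1} = 2
g(8) = mex{0,1} = 2
g(9) = mex{0} = 1
g(10) = mex{1,2} = 0
g(11) = mex{1,2} = 0
g(12) = mex{1} = 0
The P-positions (g = 0) in 0..12 are 0, 1, 2, 6, 10, 11, 12.

0, 1, 2, 6, 10, 11, 12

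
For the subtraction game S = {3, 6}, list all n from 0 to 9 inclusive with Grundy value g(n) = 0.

0, 1, 2, 9

Build the Grundy sequence with g(k) = mex{g(k−s) : s ∈ {3, 6}, s ≤ k}:
k:     0  1  2  3  4  5  6  7  8  9
g(k):  0  0  0  1  1  1  2  2  2  0
The P-positions (g = 0) in 0..9 are 0, 1, 2, 9.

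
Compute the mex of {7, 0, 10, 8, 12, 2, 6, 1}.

3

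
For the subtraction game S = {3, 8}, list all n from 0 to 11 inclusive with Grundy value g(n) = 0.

Compute g(0), g(1), … for moves {3, 8}:
g(0) = mex{} = 0
g(1) = mex{} = 0
g(2) = mex{} = 0
g(3) = mex{0} = 1
g(4) = mex{0} = 1
g(5) = mex{0} = 1
g(6) = mex{1} = 0
g(7) = mex{1} = 0
g(8) = mex{0,1} = 2
g(9) = mex{0} = 1
g(10) = mex{0} = 1
g(11) = mex{1,2} = 0
The P-positions (g = 0) in 0..11 are 0, 1, 2, 6, 7, 11.

0, 1, 2, 6, 7, 11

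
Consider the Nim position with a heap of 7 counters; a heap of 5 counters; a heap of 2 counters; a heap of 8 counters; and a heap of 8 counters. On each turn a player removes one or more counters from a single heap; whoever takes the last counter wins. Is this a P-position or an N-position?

Bitwise XOR of the heap sizes:
  0111  (7)
  0101  (5)
  0010  (2)
  1000  (8)
  1000  (8)
  ----
  0000  (0)
The nim-sum is 0, so this is a P-position: the player to move is in a losing position under optimal play.

P-position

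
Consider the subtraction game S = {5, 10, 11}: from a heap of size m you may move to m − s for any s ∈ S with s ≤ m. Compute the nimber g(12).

2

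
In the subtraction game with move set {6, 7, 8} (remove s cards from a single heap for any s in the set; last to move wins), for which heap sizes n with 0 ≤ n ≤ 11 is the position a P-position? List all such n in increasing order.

0, 1, 2, 3, 4, 5

Build the Grundy sequence with g(k) = mex{g(k−s) : s ∈ {6, 7, 8}, s ≤ k}:
k:     0  1  2  3  4  5  6  7  8  9 10 11
g(k):  0  0  0  0  0  0  1  1  1  1  1  1
The P-positions (g = 0) in 0..11 are 0, 1, 2, 3, 4, 5.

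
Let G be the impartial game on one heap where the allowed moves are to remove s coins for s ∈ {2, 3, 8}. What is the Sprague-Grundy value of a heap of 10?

Grundy values for subtraction set {2, 3, 8}:
g(0) = mex{} = 0
g(1) = mex{} = 0
g(2) = mex{0} = 1
g(3) = mex{0} = 1
g(4) = mex{0,1} = 2
g(5) = mex{1} = 0
g(6) = mex{1,2} = 0
g(7) = mex{0,2} = 1
g(8) = mex{0} = 1
g(9) = mex{0,1} = 2
g(10) = mex{1} = 0
So g(10) = 0.

0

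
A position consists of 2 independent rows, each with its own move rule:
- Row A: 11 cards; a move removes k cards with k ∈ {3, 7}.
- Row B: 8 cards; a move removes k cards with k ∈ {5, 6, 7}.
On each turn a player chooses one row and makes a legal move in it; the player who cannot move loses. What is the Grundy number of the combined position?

1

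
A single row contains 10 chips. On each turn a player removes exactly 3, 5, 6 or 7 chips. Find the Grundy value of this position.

0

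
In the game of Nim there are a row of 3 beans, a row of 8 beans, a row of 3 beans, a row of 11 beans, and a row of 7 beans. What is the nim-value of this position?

4

In binary:
  0011  (3)
  1000  (8)
  0011  (3)
  1011  (11)
  0111  (7)
  ----
  0100  (4)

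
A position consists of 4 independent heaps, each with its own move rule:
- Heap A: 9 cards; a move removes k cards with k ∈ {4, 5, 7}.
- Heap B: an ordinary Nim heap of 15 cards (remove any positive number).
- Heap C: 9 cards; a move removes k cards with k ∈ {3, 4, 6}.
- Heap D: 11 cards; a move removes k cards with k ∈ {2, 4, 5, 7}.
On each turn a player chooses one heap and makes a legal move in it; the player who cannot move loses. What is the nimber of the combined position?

12

Grundy values for heap A (subtraction set {4, 5, 7}):
k:     0  1  2  3  4  5  6  7  8  9
g(k):  0  0  0  0  1  1  1  1  2  2
So g(9) = 2.
Heap B is a plain Nim heap of size 15, so its Grundy value is 15.
Grundy values for heap C (subtraction set {3, 4, 6}):
k:     0  1  2  3  4  5  6  7  8  9
g(k):  0  0  0  1  1  1  2  2  2  0
So g(9) = 0.
Grundy values for heap D (subtraction set {2, 4, 5, 7}):
k:     0  1  2  3  4  5  6  7  8  9 10 11
g(k):  0  0  1  1  2  2  3  3  4  0  0  1
So g(11) = 1.
The value of a disjunctive sum is the nim-sum of the parts.
Combined value = 2 ⊕ 15 ⊕ 0 ⊕ 1 = 12.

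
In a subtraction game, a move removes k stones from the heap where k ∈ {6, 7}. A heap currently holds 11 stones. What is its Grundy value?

Compute g(0), g(1), … for moves {6, 7}:
g(0) = mex{} = 0
g(1) = mex{} = 0
g(2) = mex{} = 0
g(3) = mex{} = 0
g(4) = mex{} = 0
g(5) = mex{} = 0
g(6) = mex{0} = 1
g(7) = mex{0} = 1
g(8) = mex{0} = 1
g(9) = mex{0} = 1
g(10) = mex{0} = 1
g(11) = mex{0} = 1
So g(11) = 1.

1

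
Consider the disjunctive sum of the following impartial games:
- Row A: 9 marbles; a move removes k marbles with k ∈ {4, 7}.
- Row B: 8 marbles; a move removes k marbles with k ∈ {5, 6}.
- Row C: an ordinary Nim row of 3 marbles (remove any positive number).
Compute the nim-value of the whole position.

0

For row A, compute g(0), g(1), … with moves {4, 7}:
g(0) = mex{} = 0
g(1) = mex{} = 0
g(2) = mex{} = 0
g(3) = mex{} = 0
g(4) = mex{0} = 1
g(5) = mex{0} = 1
g(6) = mex{0} = 1
g(7) = mex{0} = 1
g(8) = mex{0,1} = 2
g(9) = mex{0,1} = 2
So g(9) = 2.
Build the Grundy sequence for row B with g(k) = mex{g(k−s) : s ∈ {5, 6}, s ≤ k}:
g(0) = mex{} = 0
g(1) = mex{} = 0
g(2) = mex{} = 0
g(3) = mex{} = 0
g(4) = mex{} = 0
g(5) = mex{0} = 1
g(6) = mex{0} = 1
g(7) = mex{0} = 1
g(8) = mex{0} = 1
So g(8) = 1.
Row C is a plain Nim row of size 3, so its Grundy value is 3.
By the Sprague-Grundy theorem, the Grundy value of a sum of independent games is the XOR of the component values.
Combined value = 2 XOR 1 XOR 3 = 0.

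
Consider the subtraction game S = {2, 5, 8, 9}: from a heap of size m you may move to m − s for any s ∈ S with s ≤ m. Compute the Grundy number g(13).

Compute g(0), g(1), … for moves {2, 5, 8, 9}:
k:     0  1  2  3  4  5  6  7  8  9 10 11 12 13
g(k):  0  0  1  1  0  2  1  0  2  1  3  0  2  1
So g(13) = 1.

1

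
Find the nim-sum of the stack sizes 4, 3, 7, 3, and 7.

Nim-sum: 4 ^ 3 ^ 7 ^ 3 ^ 7 = 4.

4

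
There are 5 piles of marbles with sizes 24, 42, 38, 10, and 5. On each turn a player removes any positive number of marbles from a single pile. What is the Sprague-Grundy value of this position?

Compute the nim-sum pairwise:
24 XOR 42 = 50
50 XOR 38 = 20
20 XOR 10 = 30
30 XOR 5 = 27

27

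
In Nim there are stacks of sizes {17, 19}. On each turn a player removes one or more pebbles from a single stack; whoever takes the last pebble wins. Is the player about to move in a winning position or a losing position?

Bitwise XOR of the heap sizes:
  10001  (17)
  10011  (19)
  -----
  00010  (2)
The nim-sum is 2 ≠ 0, so this is an N-position: the player to move can win.

Winning position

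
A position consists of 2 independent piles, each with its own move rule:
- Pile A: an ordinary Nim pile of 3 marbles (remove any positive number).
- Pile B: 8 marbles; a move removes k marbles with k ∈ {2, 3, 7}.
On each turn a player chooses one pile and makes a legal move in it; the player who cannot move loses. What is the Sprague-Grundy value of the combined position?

Pile A is a plain Nim pile of size 3, so its Grundy value is 3.
For pile B, compute g(0), g(1), … with moves {2, 3, 7}:
k:     0  1  2  3  4  5  6  7  8
g(k):  0  0  1  1  2  0  0  1  1
So g(8) = 1.
By the Sprague-Grundy theorem, the Grundy value of a sum of independent games is the XOR of the component values.
Combined value = 3 ⊕ 1 = 2.

2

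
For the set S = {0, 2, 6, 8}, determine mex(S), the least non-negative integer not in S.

1

0 is in the set but 1 is not, so the mex is 1.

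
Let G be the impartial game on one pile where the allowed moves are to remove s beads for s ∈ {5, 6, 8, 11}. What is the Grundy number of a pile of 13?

Grundy values for subtraction set {5, 6, 8, 11}:
g(0) = mex{} = 0
g(1) = mex{} = 0
g(2) = mex{} = 0
g(3) = mex{} = 0
g(4) = mex{} = 0
g(5) = mex{0} = 1
g(6) = mex{0} = 1
g(7) = mex{0} = 1
g(8) = mex{0} = 1
g(9) = mex{0} = 1
g(10) = mex{0,1} = 2
g(11) = mex{0,1} = 2
g(12) = mex{0,1} = 2
g(13) = mex{0,1} = 2
So g(13) = 2.

2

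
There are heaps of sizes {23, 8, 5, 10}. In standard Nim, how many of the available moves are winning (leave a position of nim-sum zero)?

1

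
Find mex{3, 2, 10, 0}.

1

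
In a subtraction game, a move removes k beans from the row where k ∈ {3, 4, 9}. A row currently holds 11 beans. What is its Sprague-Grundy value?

1

Grundy values for subtraction set {3, 4, 9}:
k:     0  1  2  3  4  5  6  7  8  9 10 11
g(k):  0  0  0  1  1  1  2  0  0  3  1  1
So g(11) = 1.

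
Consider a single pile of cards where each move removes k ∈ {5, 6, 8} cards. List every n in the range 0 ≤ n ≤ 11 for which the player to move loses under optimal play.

0, 1, 2, 3, 4

Build the Grundy sequence with g(k) = mex{g(k−s) : s ∈ {5, 6, 8}, s ≤ k}:
k:     0  1  2  3  4  5  6  7  8  9 10 11
g(k):  0  0  0  0  0  1  1  1  1  1  2  2
The P-positions (g = 0) in 0..11 are 0, 1, 2, 3, 4.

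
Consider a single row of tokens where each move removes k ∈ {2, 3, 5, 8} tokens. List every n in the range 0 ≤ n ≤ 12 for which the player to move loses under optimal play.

0, 1, 7, 11

Grundy values for subtraction set {2, 3, 5, 8}:
g(0) = mex{} = 0
g(1) = mex{} = 0
g(2) = mex{0} = 1
g(3) = mex{0} = 1
g(4) = mex{0,1} = 2
g(5) = mex{0,1} = 2
g(6) = mex{0,1,2} = 3
g(7) = mex{1,2} = 0
g(8) = mex{0,1,2,3} = 4
g(9) = mex{0,2,3} = 1
g(10) = mex{0,1,2,4} = 3
g(11) = mex{1,3,4} = 0
g(12) = mex{0,1,2,3} = 4
The P-positions (g = 0) in 0..12 are 0, 1, 7, 11.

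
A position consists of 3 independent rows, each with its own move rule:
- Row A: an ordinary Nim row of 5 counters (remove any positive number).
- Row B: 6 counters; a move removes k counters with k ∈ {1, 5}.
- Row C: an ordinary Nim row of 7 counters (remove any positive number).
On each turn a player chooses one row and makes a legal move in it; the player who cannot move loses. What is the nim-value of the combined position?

Row A is a plain Nim row of size 5, so its Grundy value is 5.
For row B, compute g(0), g(1), … with moves {1, 5}:
g(0) = mex{} = 0
g(1) = mex{0} = 1
g(2) = mex{1} = 0
g(3) = mex{0} = 1
g(4) = mex{1} = 0
g(5) = mex{0} = 1
g(6) = mex{1} = 0
So g(6) = 0.
Row C is a plain Nim row of size 7, so its Grundy value is 7.
By the Sprague-Grundy theorem, the Grundy value of a sum of independent games is the XOR of the component values.
Combined value = 5 XOR 0 XOR 7 = 2.

2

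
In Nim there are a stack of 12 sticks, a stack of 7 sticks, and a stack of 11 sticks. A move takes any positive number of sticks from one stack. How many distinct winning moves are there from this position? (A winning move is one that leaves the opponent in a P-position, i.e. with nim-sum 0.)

Write each in binary and XOR column by column:
  1100  (12)
  0111  (7)
  1011  (11)
  ----
  0000  (0)
The nim-sum is already 0, so every move leaves a nonzero nim-sum — there are no winning moves.

0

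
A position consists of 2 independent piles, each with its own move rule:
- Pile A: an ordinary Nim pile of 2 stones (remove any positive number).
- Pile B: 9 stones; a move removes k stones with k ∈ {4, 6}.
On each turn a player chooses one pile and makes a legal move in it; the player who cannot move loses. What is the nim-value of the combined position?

0

Pile A is a plain Nim pile of size 2, so its Grundy value is 2.
Build the Grundy sequence for pile B with g(k) = mex{g(k−s) : s ∈ {4, 6}, s ≤ k}:
k:     0  1  2  3  4  5  6  7  8  9
g(k):  0  0  0  0  1  1  1  1  2  2
So g(9) = 2.
The value of a disjunctive sum is the nim-sum of the parts.
Combined value = 2 XOR 2 = 0.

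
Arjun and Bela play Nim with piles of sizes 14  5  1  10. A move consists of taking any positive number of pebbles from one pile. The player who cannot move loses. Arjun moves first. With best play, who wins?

Bela wins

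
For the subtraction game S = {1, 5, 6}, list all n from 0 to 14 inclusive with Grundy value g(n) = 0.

Compute g(0), g(1), … for moves {1, 5, 6}:
k:     0  1  2  3  4  5  6  7  8  9 10 11 12 13 14
g(k):  0  1  0  1  0  1  2  3  2  3  2  0  1  0  1
The P-positions (g = 0) in 0..14 are 0, 2, 4, 11, 13.

0, 2, 4, 11, 13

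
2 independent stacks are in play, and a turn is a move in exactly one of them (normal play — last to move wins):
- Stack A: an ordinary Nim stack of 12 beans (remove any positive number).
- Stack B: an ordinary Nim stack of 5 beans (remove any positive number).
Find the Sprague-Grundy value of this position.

Stack A is a plain Nim stack of size 12, so its Grundy value is 12.
Stack B is a plain Nim stack of size 5, so its Grundy value is 5.
By the Sprague-Grundy theorem, the Grundy value of a sum of independent games is the XOR of the component values.
Combined value = 12 XOR 5 = 9.

9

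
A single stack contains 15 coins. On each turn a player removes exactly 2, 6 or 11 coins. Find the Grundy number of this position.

1

Build the Grundy sequence with g(k) = mex{g(k−s) : s ∈ {2, 6, 11}, s ≤ k}:
k:     0  1  2  3  4  5  6  7  8  9 10 11 12 13 14 15
g(k):  0  0  1  1  0  0  1  1  0  0  1  1  2  0  3  1
So g(15) = 1.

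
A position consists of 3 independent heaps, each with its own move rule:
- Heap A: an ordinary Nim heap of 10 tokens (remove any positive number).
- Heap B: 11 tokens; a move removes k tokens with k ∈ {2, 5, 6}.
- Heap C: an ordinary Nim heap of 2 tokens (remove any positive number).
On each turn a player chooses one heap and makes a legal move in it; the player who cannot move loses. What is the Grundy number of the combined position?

Heap A is a plain Nim heap of size 10, so its Grundy value is 10.
Build the Grundy sequence for heap B with g(k) = mex{g(k−s) : s ∈ {2, 5, 6}, s ≤ k}:
k:     0  1  2  3  4  5  6  7  8  9 10 11
g(k):  0  0  1  1  0  2  1  3  0  2  1  0
So g(11) = 0.
Heap C is a plain Nim heap of size 2, so its Grundy value is 2.
The value of a disjunctive sum is the nim-sum of the parts.
Combined value = 10 XOR 0 XOR 2 = 8.

8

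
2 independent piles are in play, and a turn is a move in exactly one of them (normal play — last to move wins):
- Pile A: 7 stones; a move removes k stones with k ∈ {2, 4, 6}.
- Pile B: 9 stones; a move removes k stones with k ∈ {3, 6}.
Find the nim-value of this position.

3

Build the Grundy sequence for pile A with g(k) = mex{g(k−s) : s ∈ {2, 4, 6}, s ≤ k}:
g(0) = mex{} = 0
g(1) = mex{} = 0
g(2) = mex{0} = 1
g(3) = mex{0} = 1
g(4) = mex{0,1} = 2
g(5) = mex{0,1} = 2
g(6) = mex{0,1,2} = 3
g(7) = mex{0,1,2} = 3
So g(7) = 3.
Grundy values for pile B (subtraction set {3, 6}):
k:     0  1  2  3  4  5  6  7  8  9
g(k):  0  0  0  1  1  1  2  2  2  0
So g(9) = 0.
The value of a disjunctive sum is the nim-sum of the parts.
Combined value = 3 ⊕ 0 = 3.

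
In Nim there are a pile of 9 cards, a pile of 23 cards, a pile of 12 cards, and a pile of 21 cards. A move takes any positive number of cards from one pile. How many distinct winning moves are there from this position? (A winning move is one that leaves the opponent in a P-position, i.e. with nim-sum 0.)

3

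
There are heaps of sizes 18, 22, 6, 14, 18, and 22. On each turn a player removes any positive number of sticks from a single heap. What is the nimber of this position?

Write each in binary and XOR column by column:
  10010  (18)
  10110  (22)
  00110  (6)
  01110  (14)
  10010  (18)
  10110  (22)
  -----
  01000  (8)

8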